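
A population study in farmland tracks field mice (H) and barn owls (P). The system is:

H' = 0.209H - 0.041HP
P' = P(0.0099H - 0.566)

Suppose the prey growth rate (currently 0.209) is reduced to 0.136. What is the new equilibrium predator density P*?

At the interior fixed point, setting dH/dt = 0 with H > 0 fixes P* = (prey growth rate)/(HP coefficient) — independent of the other coefficients.
With the change, P* = 0.136/0.041 = 3.32; it falls from 5.1.

P* ≈ 3.32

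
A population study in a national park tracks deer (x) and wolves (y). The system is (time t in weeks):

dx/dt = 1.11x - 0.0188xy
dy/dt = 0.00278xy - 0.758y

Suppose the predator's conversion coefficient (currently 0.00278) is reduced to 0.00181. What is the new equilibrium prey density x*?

At the interior fixed point, setting dy/dt = 0 with y > 0 fixes x* = (predator death rate)/(xy coefficient) — independent of the other coefficients.
With the change, x* = 0.758/0.00181 = 419; it rises from 273.

x* ≈ 419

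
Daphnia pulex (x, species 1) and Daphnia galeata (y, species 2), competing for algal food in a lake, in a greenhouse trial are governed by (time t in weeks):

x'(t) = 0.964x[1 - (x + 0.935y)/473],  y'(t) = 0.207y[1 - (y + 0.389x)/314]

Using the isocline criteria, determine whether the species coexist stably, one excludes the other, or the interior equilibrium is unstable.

stable coexistence

Compare the nullcline intercepts: K1/α12 = 473/0.935 = 506 > K2 = 314; K2/α21 = 314/0.389 = 807 > K1 = 473.
Since both inequalities hold, each species can invade when rare, so the interior equilibrium is stable.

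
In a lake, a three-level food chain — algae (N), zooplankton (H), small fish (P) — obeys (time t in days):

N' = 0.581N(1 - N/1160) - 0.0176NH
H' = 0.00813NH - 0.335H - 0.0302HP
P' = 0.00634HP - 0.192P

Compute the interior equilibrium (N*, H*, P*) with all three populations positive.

N* ≈ 95.8, H* ≈ 30.3, P* ≈ 14.7

From dP/dt = 0: 0.00634H* = 0.192, so H* = 30.3.
From dN/dt = 0: 0.581(1 - N*/1160) = 0.0176·30.3, giving N* = 1160·(1 - 0.917) = 95.8.
From dH/dt = 0: 0.00813·95.8 - 0.335 = 0.0302P*, so P* = 0.444/0.0302 = 14.7.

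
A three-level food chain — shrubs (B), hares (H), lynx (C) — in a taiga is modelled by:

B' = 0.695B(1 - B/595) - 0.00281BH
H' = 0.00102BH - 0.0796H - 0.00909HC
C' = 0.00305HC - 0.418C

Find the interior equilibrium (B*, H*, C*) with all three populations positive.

B* ≈ 265, H* ≈ 137, C* ≈ 21

From dC/dt = 0: 0.00305H* = 0.418, so H* = 137.
From dB/dt = 0: 0.695(1 - B*/595) = 0.00281·137, giving B* = 595·(1 - 0.554) = 265.
From dH/dt = 0: 0.00102·265 - 0.0796 = 0.00909C*, so C* = 0.191/0.00909 = 21.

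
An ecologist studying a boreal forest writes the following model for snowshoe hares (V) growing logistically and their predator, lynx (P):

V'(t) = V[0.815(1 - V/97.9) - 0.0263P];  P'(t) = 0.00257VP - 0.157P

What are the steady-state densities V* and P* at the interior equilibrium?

From dP/dt = 0 with P > 0: 0.00257V* = 0.157, so V* = 61.1.
Substitute into dV/dt = 0: 0.815(1 - 61.1/97.9) = 0.0263P*.
The bracket is 0.376, giving P* = 0.306/0.0263 = 11.7.

V* ≈ 61.1, P* ≈ 11.7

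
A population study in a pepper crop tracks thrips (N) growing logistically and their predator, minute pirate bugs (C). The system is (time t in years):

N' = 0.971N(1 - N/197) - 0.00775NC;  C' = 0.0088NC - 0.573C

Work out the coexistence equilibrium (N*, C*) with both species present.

N* ≈ 65.1, C* ≈ 83.9

From dC/dt = 0 with C > 0: 0.0088N* = 0.573, so N* = 65.1.
Substitute into dN/dt = 0: 0.971(1 - 65.1/197) = 0.00775C*.
The bracket is 0.669, giving C* = 0.65/0.00775 = 83.9.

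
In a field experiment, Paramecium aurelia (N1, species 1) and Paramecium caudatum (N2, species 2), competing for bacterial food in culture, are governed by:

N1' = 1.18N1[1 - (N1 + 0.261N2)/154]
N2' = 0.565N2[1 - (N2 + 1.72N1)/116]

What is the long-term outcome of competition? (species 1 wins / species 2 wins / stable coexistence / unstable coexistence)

Compare the nullcline intercepts: K1/α12 = 154/0.261 = 590 > K2 = 116; K2/α21 = 116/1.72 = 67.4 < K1 = 154.
Since the inequalities point opposite ways, species 1 can invade but species 2 cannot.

species 1 excludes species 2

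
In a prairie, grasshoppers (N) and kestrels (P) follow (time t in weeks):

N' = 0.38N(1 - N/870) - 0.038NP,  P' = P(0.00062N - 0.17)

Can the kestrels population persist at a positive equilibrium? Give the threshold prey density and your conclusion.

Threshold N = 274; K > 274, so yes, the predator persists.

The predator equation gives dP/dt > 0 only when N > 0.17/0.00062 = 274.
Without the predator, N → K = 870. Since 870 > 274, the predator can invade and persist.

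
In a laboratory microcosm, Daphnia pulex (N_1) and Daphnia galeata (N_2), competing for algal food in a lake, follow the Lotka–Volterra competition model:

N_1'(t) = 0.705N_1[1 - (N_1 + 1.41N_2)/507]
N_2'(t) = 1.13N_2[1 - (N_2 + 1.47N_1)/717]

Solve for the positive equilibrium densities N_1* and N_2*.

Setting both brackets to zero gives the nullclines N_1 + 1.41N_2 = 507 and 1.47N_1 + N_2 = 717.
Substituting N_2 = 717 - 1.47N_1 into the first: N_1(1 - 1.41·1.47) = 507 - 1.41·717.
So N_1* = -504/-1.07 = 470, and then N_2* = 717 - 1.47·470 = 26.4.

N_1* ≈ 470, N_2* ≈ 26.4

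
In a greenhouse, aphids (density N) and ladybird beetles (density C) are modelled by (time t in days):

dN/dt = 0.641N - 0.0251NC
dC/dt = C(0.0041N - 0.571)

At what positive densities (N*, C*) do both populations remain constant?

N* ≈ 139, C* ≈ 25.5

Set dC/dt = 0 with C > 0: 0.0041N - 0.571 = 0, so N* = 0.571/0.0041 = 139.
Set dN/dt = 0 with N > 0: 0.641 - 0.0251C = 0, so C* = 0.641/0.0251 = 25.5.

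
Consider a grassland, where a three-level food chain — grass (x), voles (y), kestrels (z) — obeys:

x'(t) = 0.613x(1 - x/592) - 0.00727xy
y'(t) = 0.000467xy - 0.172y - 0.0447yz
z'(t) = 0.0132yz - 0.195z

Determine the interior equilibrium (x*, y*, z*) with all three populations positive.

From dz/dt = 0: 0.0132y* = 0.195, so y* = 14.8.
From dx/dt = 0: 0.613(1 - x*/592) = 0.00727·14.8, giving x* = 592·(1 - 0.175) = 488.
From dy/dt = 0: 0.000467·488 - 0.172 = 0.0447z*, so z* = 0.056/0.0447 = 1.25.

x* ≈ 488, y* ≈ 14.8, z* ≈ 1.25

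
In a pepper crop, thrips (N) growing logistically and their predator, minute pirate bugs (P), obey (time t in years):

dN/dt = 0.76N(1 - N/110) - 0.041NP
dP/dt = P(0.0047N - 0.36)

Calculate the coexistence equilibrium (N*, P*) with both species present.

N* ≈ 76.6, P* ≈ 5.63

From dP/dt = 0 with P > 0: 0.0047N* = 0.36, so N* = 76.6.
Substitute into dN/dt = 0: 0.76(1 - 76.6/110) = 0.041P*.
The bracket is 0.304, giving P* = 0.231/0.041 = 5.63.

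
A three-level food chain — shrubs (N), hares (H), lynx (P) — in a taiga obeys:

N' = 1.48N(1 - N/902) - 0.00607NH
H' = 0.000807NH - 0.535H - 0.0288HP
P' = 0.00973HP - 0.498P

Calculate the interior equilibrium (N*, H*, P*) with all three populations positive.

N* ≈ 713, H* ≈ 51.2, P* ≈ 1.39

From dP/dt = 0: 0.00973H* = 0.498, so H* = 51.2.
From dN/dt = 0: 1.48(1 - N*/902) = 0.00607·51.2, giving N* = 902·(1 - 0.21) = 713.
From dH/dt = 0: 0.000807·713 - 0.535 = 0.0288P*, so P* = 0.0401/0.0288 = 1.39.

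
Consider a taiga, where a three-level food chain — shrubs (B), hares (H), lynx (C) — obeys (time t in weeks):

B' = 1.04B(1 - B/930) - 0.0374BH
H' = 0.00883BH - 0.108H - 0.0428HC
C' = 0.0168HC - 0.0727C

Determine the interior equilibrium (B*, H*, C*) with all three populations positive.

From dC/dt = 0: 0.0168H* = 0.0727, so H* = 4.33.
From dB/dt = 0: 1.04(1 - B*/930) = 0.0374·4.33, giving B* = 930·(1 - 0.156) = 785.
From dH/dt = 0: 0.00883·785 - 0.108 = 0.0428C*, so C* = 6.83/0.0428 = 159.

B* ≈ 785, H* ≈ 4.33, C* ≈ 159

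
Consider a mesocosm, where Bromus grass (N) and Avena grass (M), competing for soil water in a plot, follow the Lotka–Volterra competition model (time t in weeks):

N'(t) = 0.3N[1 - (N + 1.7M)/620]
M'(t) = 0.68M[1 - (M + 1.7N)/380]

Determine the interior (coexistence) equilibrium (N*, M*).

Setting both brackets to zero gives the nullclines N + 1.7M = 620 and 1.7N + M = 380.
Substituting M = 380 - 1.7N into the first: N(1 - 1.7·1.7) = 620 - 1.7·380.
So N* = -26/-1.89 = 13.8, and then M* = 380 - 1.7·13.8 = 357.

N* ≈ 13.8, M* ≈ 357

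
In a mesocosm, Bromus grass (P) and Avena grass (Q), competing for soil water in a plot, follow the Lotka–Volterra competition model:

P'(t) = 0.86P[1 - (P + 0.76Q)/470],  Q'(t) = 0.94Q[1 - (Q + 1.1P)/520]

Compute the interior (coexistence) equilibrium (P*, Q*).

P* ≈ 456, Q* ≈ 18.3

Setting both brackets to zero gives the nullclines P + 0.76Q = 470 and 1.1P + Q = 520.
Substituting Q = 520 - 1.1P into the first: P(1 - 0.76·1.1) = 470 - 0.76·520.
So P* = 74.8/0.164 = 456, and then Q* = 520 - 1.1·456 = 18.3.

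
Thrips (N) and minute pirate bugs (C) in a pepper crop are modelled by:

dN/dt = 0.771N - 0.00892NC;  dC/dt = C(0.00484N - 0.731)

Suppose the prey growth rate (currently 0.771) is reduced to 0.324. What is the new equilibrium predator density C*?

At the interior fixed point, setting dN/dt = 0 with N > 0 fixes C* = (prey growth rate)/(NC coefficient) — independent of the other coefficients.
With the change, C* = 0.324/0.00892 = 36.3; it falls from 86.4.

C* ≈ 36.3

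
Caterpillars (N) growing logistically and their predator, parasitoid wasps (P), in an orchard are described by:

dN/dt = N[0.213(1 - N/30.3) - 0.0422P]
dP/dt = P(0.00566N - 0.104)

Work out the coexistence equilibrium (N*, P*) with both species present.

From dP/dt = 0 with P > 0: 0.00566N* = 0.104, so N* = 18.4.
Substitute into dN/dt = 0: 0.213(1 - 18.4/30.3) = 0.0422P*.
The bracket is 0.394, giving P* = 0.0838/0.0422 = 1.99.

N* ≈ 18.4, P* ≈ 1.99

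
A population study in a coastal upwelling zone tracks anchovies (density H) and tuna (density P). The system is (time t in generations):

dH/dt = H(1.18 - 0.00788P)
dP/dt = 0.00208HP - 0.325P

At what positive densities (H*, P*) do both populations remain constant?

H* ≈ 156, P* ≈ 150

Set dP/dt = 0 with P > 0: 0.00208H - 0.325 = 0, so H* = 0.325/0.00208 = 156.
Set dH/dt = 0 with H > 0: 1.18 - 0.00788P = 0, so P* = 1.18/0.00788 = 150.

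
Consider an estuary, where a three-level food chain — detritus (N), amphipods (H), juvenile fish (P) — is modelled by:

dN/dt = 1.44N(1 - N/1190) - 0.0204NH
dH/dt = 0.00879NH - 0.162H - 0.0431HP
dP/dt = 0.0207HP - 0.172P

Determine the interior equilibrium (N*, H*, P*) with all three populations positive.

From dP/dt = 0: 0.0207H* = 0.172, so H* = 8.31.
From dN/dt = 0: 1.44(1 - N*/1190) = 0.0204·8.31, giving N* = 1190·(1 - 0.118) = 1050.
From dH/dt = 0: 0.00879·1050 - 0.162 = 0.0431P*, so P* = 9.07/0.0431 = 210.

N* ≈ 1050, H* ≈ 8.31, P* ≈ 210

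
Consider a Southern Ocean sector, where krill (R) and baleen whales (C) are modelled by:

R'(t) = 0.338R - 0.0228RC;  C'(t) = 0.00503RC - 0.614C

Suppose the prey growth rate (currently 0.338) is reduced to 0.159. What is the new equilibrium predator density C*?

At the interior fixed point, setting dR/dt = 0 with R > 0 fixes C* = (prey growth rate)/(RC coefficient) — independent of the other coefficients.
With the change, C* = 0.159/0.0228 = 6.97; it falls from 14.8.

C* ≈ 6.97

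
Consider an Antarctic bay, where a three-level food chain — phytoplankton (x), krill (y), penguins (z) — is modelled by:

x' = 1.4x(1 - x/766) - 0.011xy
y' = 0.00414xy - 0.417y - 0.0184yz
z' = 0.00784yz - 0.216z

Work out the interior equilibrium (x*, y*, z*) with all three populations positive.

x* ≈ 600, y* ≈ 27.6, z* ≈ 112

From dz/dt = 0: 0.00784y* = 0.216, so y* = 27.6.
From dx/dt = 0: 1.4(1 - x*/766) = 0.011·27.6, giving x* = 766·(1 - 0.216) = 600.
From dy/dt = 0: 0.00414·600 - 0.417 = 0.0184z*, so z* = 2.07/0.0184 = 112.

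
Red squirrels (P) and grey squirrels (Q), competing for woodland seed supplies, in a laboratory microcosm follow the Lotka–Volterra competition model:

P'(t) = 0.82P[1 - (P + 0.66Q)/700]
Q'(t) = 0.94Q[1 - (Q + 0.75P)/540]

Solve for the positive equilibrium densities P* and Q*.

Setting both brackets to zero gives the nullclines P + 0.66Q = 700 and 0.75P + Q = 540.
Substituting Q = 540 - 0.75P into the first: P(1 - 0.66·0.75) = 700 - 0.66·540.
So P* = 344/0.505 = 680, and then Q* = 540 - 0.75·680 = 29.7.

P* ≈ 680, Q* ≈ 29.7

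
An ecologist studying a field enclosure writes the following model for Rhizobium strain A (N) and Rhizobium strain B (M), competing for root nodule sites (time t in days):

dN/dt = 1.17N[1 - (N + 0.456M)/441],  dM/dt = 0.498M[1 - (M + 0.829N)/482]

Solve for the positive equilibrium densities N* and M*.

N* ≈ 356, M* ≈ 187

Setting both brackets to zero gives the nullclines N + 0.456M = 441 and 0.829N + M = 482.
Substituting M = 482 - 0.829N into the first: N(1 - 0.456·0.829) = 441 - 0.456·482.
So N* = 221/0.622 = 356, and then M* = 482 - 0.829·356 = 187.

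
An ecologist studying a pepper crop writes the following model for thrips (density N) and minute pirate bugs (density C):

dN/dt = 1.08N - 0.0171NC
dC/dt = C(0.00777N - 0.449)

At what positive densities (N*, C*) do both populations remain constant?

Set dC/dt = 0 with C > 0: 0.00777N - 0.449 = 0, so N* = 0.449/0.00777 = 57.8.
Set dN/dt = 0 with N > 0: 1.08 - 0.0171C = 0, so C* = 1.08/0.0171 = 63.2.

N* ≈ 57.8, C* ≈ 63.2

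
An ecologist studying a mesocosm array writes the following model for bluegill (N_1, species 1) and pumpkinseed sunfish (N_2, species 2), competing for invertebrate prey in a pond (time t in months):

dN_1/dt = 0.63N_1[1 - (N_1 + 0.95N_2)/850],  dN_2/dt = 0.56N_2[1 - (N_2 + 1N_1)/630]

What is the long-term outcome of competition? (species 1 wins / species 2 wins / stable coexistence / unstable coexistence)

species 1 excludes species 2

Compare the nullcline intercepts: K1/α12 = 850/0.95 = 895 > K2 = 630; K2/α21 = 630/1 = 630 < K1 = 850.
Since the inequalities point opposite ways, species 1 can invade but species 2 cannot.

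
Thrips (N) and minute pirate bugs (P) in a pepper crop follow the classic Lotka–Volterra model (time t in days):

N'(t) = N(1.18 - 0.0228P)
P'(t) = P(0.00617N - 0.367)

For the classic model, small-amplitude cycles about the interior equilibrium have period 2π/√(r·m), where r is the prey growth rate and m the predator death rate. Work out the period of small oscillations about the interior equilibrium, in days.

T ≈ 9.55 days

Here r = 1.18 and m = 0.367, so r·m = 0.433.
ω = √0.433 = 0.658 per day, hence T = 2π/ω ≈ 9.55 days.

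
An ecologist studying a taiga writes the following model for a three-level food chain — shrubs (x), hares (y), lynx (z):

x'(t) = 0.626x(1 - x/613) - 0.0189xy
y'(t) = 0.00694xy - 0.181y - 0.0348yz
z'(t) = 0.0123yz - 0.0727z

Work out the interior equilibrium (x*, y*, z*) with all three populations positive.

x* ≈ 504, y* ≈ 5.91, z* ≈ 95.2

From dz/dt = 0: 0.0123y* = 0.0727, so y* = 5.91.
From dx/dt = 0: 0.626(1 - x*/613) = 0.0189·5.91, giving x* = 613·(1 - 0.178) = 504.
From dy/dt = 0: 0.00694·504 - 0.181 = 0.0348z*, so z* = 3.31/0.0348 = 95.2.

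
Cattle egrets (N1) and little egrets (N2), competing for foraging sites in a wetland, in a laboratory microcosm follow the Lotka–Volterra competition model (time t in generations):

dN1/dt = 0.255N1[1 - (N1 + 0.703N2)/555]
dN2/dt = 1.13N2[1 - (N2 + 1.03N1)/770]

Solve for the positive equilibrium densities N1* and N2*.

Setting both brackets to zero gives the nullclines N1 + 0.703N2 = 555 and 1.03N1 + N2 = 770.
Substituting N2 = 770 - 1.03N1 into the first: N1(1 - 0.703·1.03) = 555 - 0.703·770.
So N1* = 13.7/0.276 = 49.6, and then N2* = 770 - 1.03·49.6 = 719.

N1* ≈ 49.6, N2* ≈ 719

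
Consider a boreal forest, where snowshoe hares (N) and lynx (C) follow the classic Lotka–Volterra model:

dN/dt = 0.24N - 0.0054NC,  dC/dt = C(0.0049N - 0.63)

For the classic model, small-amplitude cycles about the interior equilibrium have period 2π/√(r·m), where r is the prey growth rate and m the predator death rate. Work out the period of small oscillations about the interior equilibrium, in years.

Here r = 0.24 and m = 0.63, so r·m = 0.151.
ω = √0.151 = 0.389 per year, hence T = 2π/ω ≈ 16.2 years.

T ≈ 16.2 years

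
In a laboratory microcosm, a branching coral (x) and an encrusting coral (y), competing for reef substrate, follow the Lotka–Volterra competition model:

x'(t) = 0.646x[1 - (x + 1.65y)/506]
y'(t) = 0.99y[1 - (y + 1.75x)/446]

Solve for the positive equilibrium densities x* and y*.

Setting both brackets to zero gives the nullclines x + 1.65y = 506 and 1.75x + y = 446.
Substituting y = 446 - 1.75x into the first: x(1 - 1.65·1.75) = 506 - 1.65·446.
So x* = -230/-1.89 = 122, and then y* = 446 - 1.75·122 = 233.

x* ≈ 122, y* ≈ 233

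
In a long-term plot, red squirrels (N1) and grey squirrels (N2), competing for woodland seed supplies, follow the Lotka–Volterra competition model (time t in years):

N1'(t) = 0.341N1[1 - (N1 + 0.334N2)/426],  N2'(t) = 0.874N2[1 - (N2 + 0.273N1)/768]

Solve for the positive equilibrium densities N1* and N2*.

Setting both brackets to zero gives the nullclines N1 + 0.334N2 = 426 and 0.273N1 + N2 = 768.
Substituting N2 = 768 - 0.273N1 into the first: N1(1 - 0.334·0.273) = 426 - 0.334·768.
So N1* = 169/0.909 = 186, and then N2* = 768 - 0.273·186 = 717.

N1* ≈ 186, N2* ≈ 717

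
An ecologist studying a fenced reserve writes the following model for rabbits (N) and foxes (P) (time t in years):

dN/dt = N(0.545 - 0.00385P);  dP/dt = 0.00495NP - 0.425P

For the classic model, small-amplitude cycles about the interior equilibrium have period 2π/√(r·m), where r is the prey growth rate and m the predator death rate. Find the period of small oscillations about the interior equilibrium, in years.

Here r = 0.545 and m = 0.425, so r·m = 0.232.
ω = √0.232 = 0.481 per year, hence T = 2π/ω ≈ 13.1 years.

T ≈ 13.1 years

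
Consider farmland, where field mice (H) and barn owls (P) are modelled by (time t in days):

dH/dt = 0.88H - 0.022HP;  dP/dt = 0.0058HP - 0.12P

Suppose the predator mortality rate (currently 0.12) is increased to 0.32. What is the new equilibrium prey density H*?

H* ≈ 55.2

At the interior fixed point, setting dP/dt = 0 with P > 0 fixes H* = (predator death rate)/(HP coefficient) — independent of the other coefficients.
With the change, H* = 0.32/0.0058 = 55.2; it rises from 20.7.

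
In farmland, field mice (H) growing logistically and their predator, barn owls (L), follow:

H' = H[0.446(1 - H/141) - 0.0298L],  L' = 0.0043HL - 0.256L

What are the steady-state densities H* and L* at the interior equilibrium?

From dL/dt = 0 with L > 0: 0.0043H* = 0.256, so H* = 59.5.
Substitute into dH/dt = 0: 0.446(1 - 59.5/141) = 0.0298L*.
The bracket is 0.578, giving L* = 0.258/0.0298 = 8.65.

H* ≈ 59.5, L* ≈ 8.65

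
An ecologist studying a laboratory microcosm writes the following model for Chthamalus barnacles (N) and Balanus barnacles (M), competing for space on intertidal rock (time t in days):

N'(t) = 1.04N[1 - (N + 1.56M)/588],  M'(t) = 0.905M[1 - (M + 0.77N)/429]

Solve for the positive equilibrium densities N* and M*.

N* ≈ 404, M* ≈ 118

Setting both brackets to zero gives the nullclines N + 1.56M = 588 and 0.77N + M = 429.
Substituting M = 429 - 0.77N into the first: N(1 - 1.56·0.77) = 588 - 1.56·429.
So N* = -81.2/-0.201 = 404, and then M* = 429 - 0.77·404 = 118.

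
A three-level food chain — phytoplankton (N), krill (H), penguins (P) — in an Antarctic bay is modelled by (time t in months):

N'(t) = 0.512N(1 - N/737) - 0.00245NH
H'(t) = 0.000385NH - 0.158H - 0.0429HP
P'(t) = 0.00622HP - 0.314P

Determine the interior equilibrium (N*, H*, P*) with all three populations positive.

N* ≈ 559, H* ≈ 50.5, P* ≈ 1.33

From dP/dt = 0: 0.00622H* = 0.314, so H* = 50.5.
From dN/dt = 0: 0.512(1 - N*/737) = 0.00245·50.5, giving N* = 737·(1 - 0.242) = 559.
From dH/dt = 0: 0.000385·559 - 0.158 = 0.0429P*, so P* = 0.0572/0.0429 = 1.33.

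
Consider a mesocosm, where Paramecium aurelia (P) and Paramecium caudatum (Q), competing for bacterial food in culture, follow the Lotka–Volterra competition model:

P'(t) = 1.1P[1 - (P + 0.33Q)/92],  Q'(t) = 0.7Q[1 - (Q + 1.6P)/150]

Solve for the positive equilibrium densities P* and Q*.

P* ≈ 90, Q* ≈ 5.93

Setting both brackets to zero gives the nullclines P + 0.33Q = 92 and 1.6P + Q = 150.
Substituting Q = 150 - 1.6P into the first: P(1 - 0.33·1.6) = 92 - 0.33·150.
So P* = 42.5/0.472 = 90, and then Q* = 150 - 1.6·90 = 5.93.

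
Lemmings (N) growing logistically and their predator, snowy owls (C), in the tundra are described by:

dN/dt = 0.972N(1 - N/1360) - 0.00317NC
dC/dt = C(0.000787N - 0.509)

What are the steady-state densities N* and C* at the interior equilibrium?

From dC/dt = 0 with C > 0: 0.000787N* = 0.509, so N* = 647.
Substitute into dN/dt = 0: 0.972(1 - 647/1360) = 0.00317C*.
The bracket is 0.524, giving C* = 0.51/0.00317 = 161.

N* ≈ 647, C* ≈ 161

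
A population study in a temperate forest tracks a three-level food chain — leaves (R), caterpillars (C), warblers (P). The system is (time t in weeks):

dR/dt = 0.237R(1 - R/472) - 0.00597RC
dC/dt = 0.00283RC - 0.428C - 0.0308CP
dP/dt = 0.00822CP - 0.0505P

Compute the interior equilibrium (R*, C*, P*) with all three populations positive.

From dP/dt = 0: 0.00822C* = 0.0505, so C* = 6.14.
From dR/dt = 0: 0.237(1 - R*/472) = 0.00597·6.14, giving R* = 472·(1 - 0.155) = 399.
From dC/dt = 0: 0.00283·399 - 0.428 = 0.0308P*, so P* = 0.701/0.0308 = 22.8.

R* ≈ 399, C* ≈ 6.14, P* ≈ 22.8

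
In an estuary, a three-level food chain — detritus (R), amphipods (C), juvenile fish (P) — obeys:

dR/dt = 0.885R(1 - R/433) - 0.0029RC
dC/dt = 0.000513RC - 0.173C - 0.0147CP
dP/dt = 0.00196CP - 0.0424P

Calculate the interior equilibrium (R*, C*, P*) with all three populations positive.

R* ≈ 402, C* ≈ 21.6, P* ≈ 2.27

From dP/dt = 0: 0.00196C* = 0.0424, so C* = 21.6.
From dR/dt = 0: 0.885(1 - R*/433) = 0.0029·21.6, giving R* = 433·(1 - 0.0709) = 402.
From dC/dt = 0: 0.000513·402 - 0.173 = 0.0147P*, so P* = 0.0334/0.0147 = 2.27.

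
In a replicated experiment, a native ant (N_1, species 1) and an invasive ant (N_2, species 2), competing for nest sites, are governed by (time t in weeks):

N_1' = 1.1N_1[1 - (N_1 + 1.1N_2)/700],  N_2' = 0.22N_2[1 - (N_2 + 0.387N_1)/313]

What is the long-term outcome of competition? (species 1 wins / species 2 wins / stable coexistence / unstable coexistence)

stable coexistence

Compare the nullcline intercepts: K1/α12 = 700/1.1 = 636 > K2 = 313; K2/α21 = 313/0.387 = 809 > K1 = 700.
Since both inequalities hold, each species can invade when rare, so the interior equilibrium is stable.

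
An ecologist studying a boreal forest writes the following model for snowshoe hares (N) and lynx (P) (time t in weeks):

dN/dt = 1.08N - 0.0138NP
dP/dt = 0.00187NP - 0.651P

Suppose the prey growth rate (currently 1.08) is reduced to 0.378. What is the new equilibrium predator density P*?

P* ≈ 27.4

At the interior fixed point, setting dN/dt = 0 with N > 0 fixes P* = (prey growth rate)/(NP coefficient) — independent of the other coefficients.
With the change, P* = 0.378/0.0138 = 27.4; it falls from 78.3.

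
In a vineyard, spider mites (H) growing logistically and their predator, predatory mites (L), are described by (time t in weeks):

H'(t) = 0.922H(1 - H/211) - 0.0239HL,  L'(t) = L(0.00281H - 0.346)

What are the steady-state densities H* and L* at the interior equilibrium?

H* ≈ 123, L* ≈ 16.1

From dL/dt = 0 with L > 0: 0.00281H* = 0.346, so H* = 123.
Substitute into dH/dt = 0: 0.922(1 - 123/211) = 0.0239L*.
The bracket is 0.416, giving L* = 0.384/0.0239 = 16.1.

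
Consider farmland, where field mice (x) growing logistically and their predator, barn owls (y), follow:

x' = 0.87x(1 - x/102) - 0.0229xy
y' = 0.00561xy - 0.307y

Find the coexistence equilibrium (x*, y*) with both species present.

x* ≈ 54.7, y* ≈ 17.6

From dy/dt = 0 with y > 0: 0.00561x* = 0.307, so x* = 54.7.
Substitute into dx/dt = 0: 0.87(1 - 54.7/102) = 0.0229y*.
The bracket is 0.463, giving y* = 0.403/0.0229 = 17.6.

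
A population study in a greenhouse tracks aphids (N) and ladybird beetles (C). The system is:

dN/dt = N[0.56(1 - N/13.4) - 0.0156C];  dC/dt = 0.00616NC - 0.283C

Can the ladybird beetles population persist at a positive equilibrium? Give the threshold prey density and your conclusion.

The predator equation gives dC/dt > 0 only when N > 0.283/0.00616 = 45.9.
Without the predator, N → K = 13.4. Since 13.4 < 45.9, the predator cannot invade.

Threshold N = 45.9; K < 45.9, so no, the predator goes extinct.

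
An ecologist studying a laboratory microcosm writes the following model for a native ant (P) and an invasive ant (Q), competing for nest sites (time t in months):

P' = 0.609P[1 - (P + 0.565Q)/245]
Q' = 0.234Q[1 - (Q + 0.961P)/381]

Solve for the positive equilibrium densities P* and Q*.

Setting both brackets to zero gives the nullclines P + 0.565Q = 245 and 0.961P + Q = 381.
Substituting Q = 381 - 0.961P into the first: P(1 - 0.565·0.961) = 245 - 0.565·381.
So P* = 29.7/0.457 = 65.1, and then Q* = 381 - 0.961·65.1 = 318.

P* ≈ 65.1, Q* ≈ 318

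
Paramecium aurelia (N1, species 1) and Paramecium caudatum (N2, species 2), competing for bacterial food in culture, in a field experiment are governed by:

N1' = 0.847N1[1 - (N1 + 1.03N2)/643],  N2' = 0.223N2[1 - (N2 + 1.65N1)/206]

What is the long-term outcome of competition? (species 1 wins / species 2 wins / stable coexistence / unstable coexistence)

Compare the nullcline intercepts: K1/α12 = 643/1.03 = 624 > K2 = 206; K2/α21 = 206/1.65 = 125 < K1 = 643.
Since the inequalities point opposite ways, species 1 can invade but species 2 cannot.

species 1 excludes species 2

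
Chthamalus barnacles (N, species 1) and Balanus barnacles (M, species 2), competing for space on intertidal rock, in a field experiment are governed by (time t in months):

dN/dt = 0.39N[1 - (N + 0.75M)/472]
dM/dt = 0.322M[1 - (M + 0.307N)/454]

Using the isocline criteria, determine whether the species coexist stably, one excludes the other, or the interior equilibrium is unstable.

Compare the nullcline intercepts: K1/α12 = 472/0.75 = 629 > K2 = 454; K2/α21 = 454/0.307 = 1480 > K1 = 472.
Since both inequalities hold, each species can invade when rare, so the interior equilibrium is stable.

stable coexistence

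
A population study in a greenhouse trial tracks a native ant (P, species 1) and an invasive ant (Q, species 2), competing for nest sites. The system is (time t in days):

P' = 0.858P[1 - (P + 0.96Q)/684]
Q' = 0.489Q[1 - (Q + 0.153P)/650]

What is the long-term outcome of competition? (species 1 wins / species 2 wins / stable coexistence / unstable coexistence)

Compare the nullcline intercepts: K1/α12 = 684/0.96 = 712 > K2 = 650; K2/α21 = 650/0.153 = 4250 > K1 = 684.
Since both inequalities hold, each species can invade when rare, so the interior equilibrium is stable.

stable coexistence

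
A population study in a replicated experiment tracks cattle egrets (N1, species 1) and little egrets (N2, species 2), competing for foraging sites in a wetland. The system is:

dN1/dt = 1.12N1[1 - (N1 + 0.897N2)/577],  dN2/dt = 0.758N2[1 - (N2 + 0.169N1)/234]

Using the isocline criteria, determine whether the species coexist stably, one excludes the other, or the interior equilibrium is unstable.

Compare the nullcline intercepts: K1/α12 = 577/0.897 = 643 > K2 = 234; K2/α21 = 234/0.169 = 1380 > K1 = 577.
Since both inequalities hold, each species can invade when rare, so the interior equilibrium is stable.

stable coexistence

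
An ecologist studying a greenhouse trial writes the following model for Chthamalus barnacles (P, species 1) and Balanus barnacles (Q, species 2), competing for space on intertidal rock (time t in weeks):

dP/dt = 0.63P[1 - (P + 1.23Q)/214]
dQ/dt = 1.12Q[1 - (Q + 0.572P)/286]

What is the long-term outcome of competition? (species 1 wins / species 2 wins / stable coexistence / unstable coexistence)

Compare the nullcline intercepts: K1/α12 = 214/1.23 = 174 < K2 = 286; K2/α21 = 286/0.572 = 500 > K1 = 214.
Since the inequalities point opposite ways, species 2 can invade but species 1 cannot.

species 2 excludes species 1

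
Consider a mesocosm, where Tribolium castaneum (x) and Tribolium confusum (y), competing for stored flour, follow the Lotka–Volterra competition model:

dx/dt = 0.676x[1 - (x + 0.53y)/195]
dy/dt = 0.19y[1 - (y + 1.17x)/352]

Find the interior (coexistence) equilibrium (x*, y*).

x* ≈ 22.2, y* ≈ 326

Setting both brackets to zero gives the nullclines x + 0.53y = 195 and 1.17x + y = 352.
Substituting y = 352 - 1.17x into the first: x(1 - 0.53·1.17) = 195 - 0.53·352.
So x* = 8.44/0.38 = 22.2, and then y* = 352 - 1.17·22.2 = 326.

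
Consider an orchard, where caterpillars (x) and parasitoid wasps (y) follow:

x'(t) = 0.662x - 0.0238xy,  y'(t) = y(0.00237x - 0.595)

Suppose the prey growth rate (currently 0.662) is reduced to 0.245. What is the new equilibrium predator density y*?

y* ≈ 10.3

At the interior fixed point, setting dx/dt = 0 with x > 0 fixes y* = (prey growth rate)/(xy coefficient) — independent of the other coefficients.
With the change, y* = 0.245/0.0238 = 10.3; it falls from 27.8.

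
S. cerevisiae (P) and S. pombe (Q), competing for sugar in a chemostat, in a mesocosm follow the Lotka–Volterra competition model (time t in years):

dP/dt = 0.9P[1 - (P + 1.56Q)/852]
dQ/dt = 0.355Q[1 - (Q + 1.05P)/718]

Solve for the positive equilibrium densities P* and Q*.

Setting both brackets to zero gives the nullclines P + 1.56Q = 852 and 1.05P + Q = 718.
Substituting Q = 718 - 1.05P into the first: P(1 - 1.56·1.05) = 852 - 1.56·718.
So P* = -268/-0.638 = 420, and then Q* = 718 - 1.05·420 = 277.

P* ≈ 420, Q* ≈ 277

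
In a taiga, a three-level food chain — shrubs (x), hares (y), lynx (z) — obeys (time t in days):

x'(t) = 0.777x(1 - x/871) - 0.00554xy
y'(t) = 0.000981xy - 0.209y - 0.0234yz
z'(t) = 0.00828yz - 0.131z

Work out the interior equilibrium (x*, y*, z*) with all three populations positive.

From dz/dt = 0: 0.00828y* = 0.131, so y* = 15.8.
From dx/dt = 0: 0.777(1 - x*/871) = 0.00554·15.8, giving x* = 871·(1 - 0.113) = 773.
From dy/dt = 0: 0.000981·773 - 0.209 = 0.0234z*, so z* = 0.549/0.0234 = 23.5.

x* ≈ 773, y* ≈ 15.8, z* ≈ 23.5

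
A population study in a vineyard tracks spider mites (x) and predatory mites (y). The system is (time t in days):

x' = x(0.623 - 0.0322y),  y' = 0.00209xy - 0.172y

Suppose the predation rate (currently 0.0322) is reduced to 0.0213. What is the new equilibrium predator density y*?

y* ≈ 29.2

At the interior fixed point, setting dx/dt = 0 with x > 0 fixes y* = (prey growth rate)/(xy coefficient) — independent of the other coefficients.
With the change, y* = 0.623/0.0213 = 29.2; it rises from 19.3.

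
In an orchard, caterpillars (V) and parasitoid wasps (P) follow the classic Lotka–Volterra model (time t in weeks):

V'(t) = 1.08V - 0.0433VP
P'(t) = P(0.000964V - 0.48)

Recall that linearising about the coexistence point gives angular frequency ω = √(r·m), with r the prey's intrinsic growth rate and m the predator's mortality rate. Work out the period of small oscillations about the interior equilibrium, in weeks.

Here r = 1.08 and m = 0.48, so r·m = 0.518.
ω = √0.518 = 0.72 per week, hence T = 2π/ω ≈ 8.73 weeks.

T ≈ 8.73 weeks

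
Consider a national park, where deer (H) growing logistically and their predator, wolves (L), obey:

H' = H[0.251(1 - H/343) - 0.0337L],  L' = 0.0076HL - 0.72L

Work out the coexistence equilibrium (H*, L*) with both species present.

H* ≈ 94.7, L* ≈ 5.39

From dL/dt = 0 with L > 0: 0.0076H* = 0.72, so H* = 94.7.
Substitute into dH/dt = 0: 0.251(1 - 94.7/343) = 0.0337L*.
The bracket is 0.724, giving L* = 0.182/0.0337 = 5.39.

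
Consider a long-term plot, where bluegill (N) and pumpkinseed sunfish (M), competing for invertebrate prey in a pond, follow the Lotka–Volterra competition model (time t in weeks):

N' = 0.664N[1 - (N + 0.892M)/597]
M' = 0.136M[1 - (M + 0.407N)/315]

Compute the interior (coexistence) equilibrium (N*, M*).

N* ≈ 496, M* ≈ 113

Setting both brackets to zero gives the nullclines N + 0.892M = 597 and 0.407N + M = 315.
Substituting M = 315 - 0.407N into the first: N(1 - 0.892·0.407) = 597 - 0.892·315.
So N* = 316/0.637 = 496, and then M* = 315 - 0.407·496 = 113.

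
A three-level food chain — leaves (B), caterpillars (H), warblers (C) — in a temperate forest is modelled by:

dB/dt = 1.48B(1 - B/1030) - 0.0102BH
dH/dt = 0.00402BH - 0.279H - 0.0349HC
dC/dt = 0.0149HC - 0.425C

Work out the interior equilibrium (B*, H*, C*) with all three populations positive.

From dC/dt = 0: 0.0149H* = 0.425, so H* = 28.5.
From dB/dt = 0: 1.48(1 - B*/1030) = 0.0102·28.5, giving B* = 1030·(1 - 0.197) = 828.
From dH/dt = 0: 0.00402·828 - 0.279 = 0.0349C*, so C* = 3.05/0.0349 = 87.3.

B* ≈ 828, H* ≈ 28.5, C* ≈ 87.3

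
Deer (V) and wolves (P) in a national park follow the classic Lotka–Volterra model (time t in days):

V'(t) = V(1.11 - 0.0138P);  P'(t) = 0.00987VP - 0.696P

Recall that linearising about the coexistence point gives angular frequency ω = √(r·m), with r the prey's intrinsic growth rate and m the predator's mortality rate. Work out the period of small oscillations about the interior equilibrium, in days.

Here r = 1.11 and m = 0.696, so r·m = 0.773.
ω = √0.773 = 0.879 per day, hence T = 2π/ω ≈ 7.15 days.

T ≈ 7.15 days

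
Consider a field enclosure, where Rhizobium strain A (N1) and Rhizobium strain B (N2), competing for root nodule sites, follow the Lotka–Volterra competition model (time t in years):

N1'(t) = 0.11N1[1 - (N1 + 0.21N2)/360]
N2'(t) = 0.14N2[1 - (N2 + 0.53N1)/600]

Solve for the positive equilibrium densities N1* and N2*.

Setting both brackets to zero gives the nullclines N1 + 0.21N2 = 360 and 0.53N1 + N2 = 600.
Substituting N2 = 600 - 0.53N1 into the first: N1(1 - 0.21·0.53) = 360 - 0.21·600.
So N1* = 234/0.889 = 263, and then N2* = 600 - 0.53·263 = 460.

N1* ≈ 263, N2* ≈ 460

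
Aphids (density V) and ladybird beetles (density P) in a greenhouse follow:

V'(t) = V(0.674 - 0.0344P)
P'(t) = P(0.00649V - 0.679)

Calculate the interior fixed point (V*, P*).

Set dP/dt = 0 with P > 0: 0.00649V - 0.679 = 0, so V* = 0.679/0.00649 = 105.
Set dV/dt = 0 with V > 0: 0.674 - 0.0344P = 0, so P* = 0.674/0.0344 = 19.6.

V* ≈ 105, P* ≈ 19.6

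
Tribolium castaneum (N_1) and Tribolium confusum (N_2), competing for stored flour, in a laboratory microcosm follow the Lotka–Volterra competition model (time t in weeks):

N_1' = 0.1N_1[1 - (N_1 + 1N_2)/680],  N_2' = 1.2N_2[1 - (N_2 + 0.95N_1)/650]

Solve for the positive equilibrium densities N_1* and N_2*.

N_1* ≈ 600, N_2* ≈ 80

Setting both brackets to zero gives the nullclines N_1 + 1N_2 = 680 and 0.95N_1 + N_2 = 650.
Substituting N_2 = 650 - 0.95N_1 into the first: N_1(1 - 1·0.95) = 680 - 1·650.
So N_1* = 30/0.05 = 600, and then N_2* = 650 - 0.95·600 = 80.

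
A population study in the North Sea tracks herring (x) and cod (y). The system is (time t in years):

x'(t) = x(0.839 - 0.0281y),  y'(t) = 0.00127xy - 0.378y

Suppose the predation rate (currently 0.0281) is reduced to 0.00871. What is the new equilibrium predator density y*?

At the interior fixed point, setting dx/dt = 0 with x > 0 fixes y* = (prey growth rate)/(xy coefficient) — independent of the other coefficients.
With the change, y* = 0.839/0.00871 = 96.3; it rises from 29.9.

y* ≈ 96.3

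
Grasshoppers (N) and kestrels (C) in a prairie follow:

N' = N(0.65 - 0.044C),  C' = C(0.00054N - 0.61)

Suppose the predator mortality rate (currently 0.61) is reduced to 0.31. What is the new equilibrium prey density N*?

At the interior fixed point, setting dC/dt = 0 with C > 0 fixes N* = (predator death rate)/(NC coefficient) — independent of the other coefficients.
With the change, N* = 0.31/0.00054 = 574; it falls from 1130.

N* ≈ 574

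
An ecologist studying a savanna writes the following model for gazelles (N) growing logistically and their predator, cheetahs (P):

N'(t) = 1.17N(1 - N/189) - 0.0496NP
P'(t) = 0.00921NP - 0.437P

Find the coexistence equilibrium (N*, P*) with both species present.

From dP/dt = 0 with P > 0: 0.00921N* = 0.437, so N* = 47.4.
Substitute into dN/dt = 0: 1.17(1 - 47.4/189) = 0.0496P*.
The bracket is 0.749, giving P* = 0.876/0.0496 = 17.7.

N* ≈ 47.4, P* ≈ 17.7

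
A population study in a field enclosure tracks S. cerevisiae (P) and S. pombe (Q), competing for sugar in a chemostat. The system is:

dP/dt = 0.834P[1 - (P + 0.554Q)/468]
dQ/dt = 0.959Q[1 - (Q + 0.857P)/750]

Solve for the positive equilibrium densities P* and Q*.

Setting both brackets to zero gives the nullclines P + 0.554Q = 468 and 0.857P + Q = 750.
Substituting Q = 750 - 0.857P into the first: P(1 - 0.554·0.857) = 468 - 0.554·750.
So P* = 52.5/0.525 = 100, and then Q* = 750 - 0.857·100 = 664.

P* ≈ 100, Q* ≈ 664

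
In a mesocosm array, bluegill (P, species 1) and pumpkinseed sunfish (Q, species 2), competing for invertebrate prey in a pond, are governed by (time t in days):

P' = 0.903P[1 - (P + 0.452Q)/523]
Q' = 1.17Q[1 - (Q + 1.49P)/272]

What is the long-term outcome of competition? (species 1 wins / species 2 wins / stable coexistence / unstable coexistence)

species 1 excludes species 2

Compare the nullcline intercepts: K1/α12 = 523/0.452 = 1160 > K2 = 272; K2/α21 = 272/1.49 = 183 < K1 = 523.
Since the inequalities point opposite ways, species 1 can invade but species 2 cannot.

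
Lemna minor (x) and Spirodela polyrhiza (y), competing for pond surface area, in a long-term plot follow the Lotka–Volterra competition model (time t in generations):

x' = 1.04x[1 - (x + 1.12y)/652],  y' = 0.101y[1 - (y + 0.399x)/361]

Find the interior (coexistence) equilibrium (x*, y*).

Setting both brackets to zero gives the nullclines x + 1.12y = 652 and 0.399x + y = 361.
Substituting y = 361 - 0.399x into the first: x(1 - 1.12·0.399) = 652 - 1.12·361.
So x* = 248/0.553 = 448, and then y* = 361 - 0.399·448 = 182.

x* ≈ 448, y* ≈ 182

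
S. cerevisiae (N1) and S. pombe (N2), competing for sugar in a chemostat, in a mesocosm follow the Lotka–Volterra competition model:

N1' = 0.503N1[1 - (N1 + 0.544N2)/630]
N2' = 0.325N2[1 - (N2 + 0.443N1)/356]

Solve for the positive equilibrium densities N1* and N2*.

Setting both brackets to zero gives the nullclines N1 + 0.544N2 = 630 and 0.443N1 + N2 = 356.
Substituting N2 = 356 - 0.443N1 into the first: N1(1 - 0.544·0.443) = 630 - 0.544·356.
So N1* = 436/0.759 = 575, and then N2* = 356 - 0.443·575 = 101.

N1* ≈ 575, N2* ≈ 101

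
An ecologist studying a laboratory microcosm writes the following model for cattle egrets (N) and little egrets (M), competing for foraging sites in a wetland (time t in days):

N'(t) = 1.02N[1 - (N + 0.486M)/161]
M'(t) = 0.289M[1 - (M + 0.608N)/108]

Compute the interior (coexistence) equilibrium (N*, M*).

Setting both brackets to zero gives the nullclines N + 0.486M = 161 and 0.608N + M = 108.
Substituting M = 108 - 0.608N into the first: N(1 - 0.486·0.608) = 161 - 0.486·108.
So N* = 109/0.705 = 154, and then M* = 108 - 0.608·154 = 14.4.

N* ≈ 154, M* ≈ 14.4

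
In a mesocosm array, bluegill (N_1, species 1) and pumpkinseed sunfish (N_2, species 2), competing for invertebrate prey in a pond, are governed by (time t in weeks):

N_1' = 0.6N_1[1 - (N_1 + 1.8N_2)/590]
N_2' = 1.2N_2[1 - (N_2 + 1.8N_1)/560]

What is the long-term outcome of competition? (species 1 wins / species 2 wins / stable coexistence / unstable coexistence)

Compare the nullcline intercepts: K1/α12 = 590/1.8 = 328 < K2 = 560; K2/α21 = 560/1.8 = 311 < K1 = 590.
Since both are reversed, neither can invade when rare; the interior point is a saddle.

unstable coexistence (outcome depends on initial conditions)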